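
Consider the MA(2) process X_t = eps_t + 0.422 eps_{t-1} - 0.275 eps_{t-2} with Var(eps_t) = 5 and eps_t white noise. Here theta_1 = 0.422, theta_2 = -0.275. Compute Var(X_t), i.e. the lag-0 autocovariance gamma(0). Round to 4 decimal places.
\gamma(0) = 6.2685

For an MA(q) process X_t = eps_t + sum_i theta_i eps_{t-i} with
Var(eps_t) = sigma^2, the variance is
  gamma(0) = sigma^2 * (1 + sum_i theta_i^2).
  sum_i theta_i^2 = (0.422)^2 + (-0.275)^2 = 0.178084 + 0.075625 = 0.253709.
  gamma(0) = 5 * (1 + 0.253709) = 5 * 1.253709 = 6.268545, which rounds to 6.2685.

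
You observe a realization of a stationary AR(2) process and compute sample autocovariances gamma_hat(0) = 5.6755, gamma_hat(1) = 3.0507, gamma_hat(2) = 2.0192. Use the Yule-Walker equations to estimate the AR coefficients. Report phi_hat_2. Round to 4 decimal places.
\hat\phi_{2} = 0.0940

The Yule-Walker equations for an AR(p) process read, in matrix form,
  Gamma_p phi = r_p,   with   (Gamma_p)_{ij} = gamma(|i - j|),
                       (r_p)_i = gamma(i),   i,j = 1..p.
Substitute the sample gammas (Toeplitz matrix and right-hand side of size 2):
  Gamma_p = [[5.6755, 3.0507], [3.0507, 5.6755]]
  r_p     = [3.0507, 2.0192]
Written out:
  5.6755 phi_1 + 3.0507 phi_2 = 3.0507
  3.0507 phi_1 + 5.6755 phi_2 = 2.0192
Solve by Cramer's rule:
  det = gamma(0)^2 - gamma(1)^2 = (5.6755)^2 - (3.0507)^2 = 32.21130025 - 9.30677049 = 22.90452976
  phi_hat_1 = [gamma(1) gamma(0) - gamma(1) gamma(2)] / det = [(3.0507)(5.6755) - (3.0507)(2.0192)] / 22.90452976 = 11.15427441 / 22.90452976 = 0.487
  phi_hat_2 = [gamma(0) gamma(2) - gamma(1)^2] / det = [(5.6755)(2.0192) - (3.0507)^2] / 22.90452976 = 2.15319911 / 22.90452976 = 0.094
So phi_hat = [0.4870, 0.0940].
Therefore phi_hat_2 = 0.0940.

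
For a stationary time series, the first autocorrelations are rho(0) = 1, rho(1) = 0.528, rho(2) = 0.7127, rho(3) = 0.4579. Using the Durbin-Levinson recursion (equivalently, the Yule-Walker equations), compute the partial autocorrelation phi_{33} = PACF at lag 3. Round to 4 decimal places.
\phi_{33} = -0.0210

The PACF at lag k is phi_{kk}, the last component of the solution
to the Yule-Walker system G_k phi = r_k where
  (G_k)_{ij} = rho(|i - j|), (r_k)_i = rho(i), i,j = 1..k.
Equivalently, Durbin-Levinson gives phi_{kk} iteratively:
  phi_{11} = rho(1)
  phi_{kk} = [rho(k) - sum_{j=1..k-1} phi_{k-1,j} rho(k-j)]
            / [1 - sum_{j=1..k-1} phi_{k-1,j} rho(j)],
  phi_{k,j} = phi_{k-1,j} - phi_{kk} phi_{k-1,k-j},  j = 1..k-1.
Step k = 1:
  phi_11 = rho(1) = 0.528.
Step k = 2:
  phi_22 = [rho(2) - phi_11 rho(1)] / [1 - phi_11 rho(1)] = [0.7127 - (0.528)(0.528)] / [1 - (0.528)(0.528)]
         = 0.433916 / 0.721216 = 0.601645.
  Update: phi_21 = phi_11 - phi_22 phi_11 = 0.528 - (0.601645)(0.528) = 0.210331.
Step k = 3:
  phi_33 = [rho(3) - phi_21 rho(2) - phi_22 rho(1)] / [1 - phi_21 rho(1) - phi_22 rho(2)]
    numerator   = 0.4579 - (0.210331)(0.7127) - (0.601645)(0.528) = -0.00967178
    denominator = 1 - (0.210331)(0.528) - (0.601645)(0.7127) = 0.46015261
  phi_33 = -0.00967178 / 0.46015261 = -0.021.
Therefore phi_{33} = -0.0210.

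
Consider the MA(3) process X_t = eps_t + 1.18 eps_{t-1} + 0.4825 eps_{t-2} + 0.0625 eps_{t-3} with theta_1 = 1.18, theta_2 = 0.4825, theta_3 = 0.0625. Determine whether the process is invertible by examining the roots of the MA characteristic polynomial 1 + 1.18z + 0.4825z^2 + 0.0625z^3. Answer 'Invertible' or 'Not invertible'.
\text{Invertible}

The MA(q) characteristic polynomial is P(z) = 1 + 1.18z + 0.4825z^2 + 0.0625z^3.
Invertibility requires all roots to lie outside the unit circle, i.e. |z| > 1 for every root.
Degree 3: look for a simple real root z0 first, then factor out (1 - z/z0) and solve the remaining quadratic.
Testing z0 = -4: P(-4) = 1 + (1.18)(-4) + (0.4825)(-4)^2 + (0.0625)(-4)^3
  = 1 + (-4.72) + (7.72) + (-4) = 0.  So z_0 = -4 is a root, |z_0| = 4.
Divide out the factor (1 + 0.25 z) = (1 - z/z0) (since 1/z0 = -0.25):
  P(z) = (1 + 0.25 z)(1 + (0.93) z + (0.25) z^2)
  [check: z-coef 0.93 - (-0.25) = 1.18; z^2-coef 0.25 - (-0.25)(0.93) = 0.4825; z^3-coef -(-0.25)(0.25) = 0.0625.]
Remaining roots from the quadratic factor 1 + (0.93) z + (0.25) z^2:
  Set 1 + (0.93) z + (0.25) z^2 = 0, i.e. a z^2 + b z + c = 0 with a = 0.25, b = 0.93, c = 1.
  Discriminant D = b^2 - 4ac = (0.93)^2 - 4*(0.25)*1 = 0.8649 - (1) = -0.1351.
  D < 0, so the roots are the complex-conjugate pair z = (-b +/- i sqrt(-D)) / (2a) = -1.86 +/- 0.7351i.
  For a conjugate pair |z|^2 = z * conj(z) = (product of roots) = c/a = 1/(0.25) = 4, so |z| = sqrt(4) = 2 for both roots.
Moduli of all roots: 4.0000, 2.0000, 2.0000.
All moduli strictly greater than 1? Yes.
Verdict: Invertible.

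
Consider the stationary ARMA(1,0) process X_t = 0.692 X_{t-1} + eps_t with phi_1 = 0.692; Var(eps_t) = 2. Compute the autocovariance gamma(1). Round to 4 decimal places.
\gamma(1) = 2.6557

Multiply the model equation by X_{t-k} and take expectations. With theta_0 = psi_0 = 1 and psi_j the MA(infinity) weights, this gives
  gamma(k) - sum_i phi_i gamma(k-i) = c_k,
  c_k = sigma^2 * sum_{j=k..q} theta_j psi_{j-k}   (c_k = 0 for k > q),
using gamma(-m) = gamma(m).
Pure AR (q = 0): c_0 = sigma^2 = 2, c_k = 0 for k >= 1.
Equations for k = 0 and k = 1 (AR order 1):
  gamma(0) = phi_1 gamma(1) + c_0
  gamma(1) = phi_1 gamma(0) + c_1
Substituting the second into the first: gamma(0) (1 - phi_1^2) = c_0 + phi_1 c_1, so
  gamma(0) = c_0 / (1 - phi_1^2) = 2 / (1 - (0.692)^2) = 2 / 0.521136 = 3.83777.
  gamma(1) = phi_1 gamma(0) = (0.692)(3.83777) = 2.655737.
Therefore gamma(1) = 2.6557 (to 4 decimal places).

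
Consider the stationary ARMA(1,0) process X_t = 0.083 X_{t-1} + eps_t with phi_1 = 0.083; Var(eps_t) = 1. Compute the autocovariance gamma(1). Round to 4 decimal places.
\gamma(1) = 0.0836

Multiply the model equation by X_{t-k} and take expectations. With theta_0 = psi_0 = 1 and psi_j the MA(infinity) weights, this gives
  gamma(k) - sum_i phi_i gamma(k-i) = c_k,
  c_k = sigma^2 * sum_{j=k..q} theta_j psi_{j-k}   (c_k = 0 for k > q),
using gamma(-m) = gamma(m).
Pure AR (q = 0): c_0 = sigma^2 = 1, c_k = 0 for k >= 1.
Equations for k = 0 and k = 1 (AR order 1):
  gamma(0) = phi_1 gamma(1) + c_0
  gamma(1) = phi_1 gamma(0) + c_1
Substituting the second into the first: gamma(0) (1 - phi_1^2) = c_0 + phi_1 c_1, so
  gamma(0) = c_0 / (1 - phi_1^2) = 1 / (1 - (0.083)^2) = 1 / 0.993111 = 1.006937.
  gamma(1) = phi_1 gamma(0) = (0.083)(1.006937) = 0.083576.
Therefore gamma(1) = 0.0836 (to 4 decimal places).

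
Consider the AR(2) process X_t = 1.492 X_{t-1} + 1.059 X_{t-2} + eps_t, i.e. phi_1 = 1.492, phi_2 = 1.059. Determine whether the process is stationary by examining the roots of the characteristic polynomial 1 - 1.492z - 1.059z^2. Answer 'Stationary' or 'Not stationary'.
\text{Not stationary}

The AR(p) characteristic polynomial is P(z) = 1 - 1.492z - 1.059z^2.
Stationarity requires all roots to lie outside the unit circle, i.e. |z| > 1 for every root.
Set 1 + (-1.492) z + (-1.059) z^2 = 0, i.e. a z^2 + b z + c = 0 with a = -1.059, b = -1.492, c = 1.
Discriminant D = b^2 - 4ac = (-1.492)^2 - 4*(-1.059)*1 = 2.226064 - (-4.236) = 6.462064.
D >= 0, so the roots are real: z = (-b +/- sqrt(D)) / (2a) = (1.492 +/- 2.542059) / (-2.118).
  z_1 = (1.492 + 2.542059) / (-2.118) = -1.9047,   |z_1| = 1.9047.
  z_2 = (1.492 - 2.542059) / (-2.118) = 0.4958,   |z_2| = 0.4958.
Moduli of all roots: 1.9047, 0.4958.
All moduli strictly greater than 1? No.
Verdict: Not stationary.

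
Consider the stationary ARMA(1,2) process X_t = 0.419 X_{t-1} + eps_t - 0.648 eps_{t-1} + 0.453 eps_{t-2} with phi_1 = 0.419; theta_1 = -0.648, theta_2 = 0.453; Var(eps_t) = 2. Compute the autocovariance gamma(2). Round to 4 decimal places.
\gamma(2) = 0.6999

Multiply the model equation by X_{t-k} and take expectations. With theta_0 = psi_0 = 1 and psi_j the MA(infinity) weights, this gives
  gamma(k) - sum_i phi_i gamma(k-i) = c_k,
  c_k = sigma^2 * sum_{j=k..q} theta_j psi_{j-k}   (c_k = 0 for k > q),
using gamma(-m) = gamma(m).
psi-weights needed (psi_j = theta_j + sum_i phi_i psi_{j-i}):
  psi_1 = theta_1 + phi_1 = -0.648 + (0.419) = -0.229
  psi_2 = theta_2 + phi_1 psi_1 = 0.453 + (0.419)(-0.229) = 0.357049
Right-hand sides:
  c_0 = sigma^2 (1 + theta_1 psi_1 + theta_2 psi_2) = 2 * (1 + (-0.648)(-0.229) + (0.453)(0.357049)) = 2 * 1.310135 = 2.62027
  c_1 = sigma^2 (theta_1 + theta_2 psi_1) = 2 * (-0.648 + (0.453)(-0.229)) = -1.503474
  c_2 = sigma^2 theta_2 = 2 * (0.453) = 0.906
Equations for k = 0 and k = 1 (AR order 1):
  gamma(0) = phi_1 gamma(1) + c_0
  gamma(1) = phi_1 gamma(0) + c_1
Substituting the second into the first: gamma(0) (1 - phi_1^2) = c_0 + phi_1 c_1, so
  gamma(0) = (c_0 + phi_1 c_1) / (1 - phi_1^2) = (2.62027 + (0.419)(-1.503474)) / (1 - (0.419)^2) = 1.990315 / 0.824439 = 2.414144.
  gamma(1) = phi_1 gamma(0) + c_1 = (0.419)(2.414144) + (-1.503474) = -0.491947.
For k = 2: gamma(2) = phi_1 gamma(1) + c_2
  = (0.419)(-0.491947) + (0.906) = 0.699874.
Therefore gamma(2) = 0.6999 (to 4 decimal places).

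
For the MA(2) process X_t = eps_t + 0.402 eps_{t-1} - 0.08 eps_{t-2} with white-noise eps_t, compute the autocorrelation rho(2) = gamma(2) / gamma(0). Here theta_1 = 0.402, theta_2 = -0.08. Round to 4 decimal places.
\rho(2) = -0.0685

For an MA(q) process with theta_0 = 1, the autocovariance is
  gamma(k) = sigma^2 * sum_{i=0..q-k} theta_i * theta_{i+k},
and rho(k) = gamma(k) / gamma(0). Sigma^2 cancels.
  numerator   = (1)*(-0.08) = -0.08.
  denominator = (1)^2 + (0.402)^2 + (-0.08)^2 = 1.168004.
  rho(2) = -0.08 / 1.168004 = -0.0685.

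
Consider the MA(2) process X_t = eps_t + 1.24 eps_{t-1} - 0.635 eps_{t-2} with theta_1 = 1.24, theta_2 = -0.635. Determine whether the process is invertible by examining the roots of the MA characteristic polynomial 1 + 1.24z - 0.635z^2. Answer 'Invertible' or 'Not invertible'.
\text{Not invertible}

The MA(q) characteristic polynomial is P(z) = 1 + 1.24z - 0.635z^2.
Invertibility requires all roots to lie outside the unit circle, i.e. |z| > 1 for every root.
Set 1 + (1.24) z + (-0.635) z^2 = 0, i.e. a z^2 + b z + c = 0 with a = -0.635, b = 1.24, c = 1.
Discriminant D = b^2 - 4ac = (1.24)^2 - 4*(-0.635)*1 = 1.5376 - (-2.54) = 4.0776.
D >= 0, so the roots are real: z = (-b +/- sqrt(D)) / (2a) = (-1.24 +/- 2.019307) / (-1.27).
  z_1 = (-1.24 + 2.019307) / (-1.27) = -0.6136,   |z_1| = 0.6136.
  z_2 = (-1.24 - 2.019307) / (-1.27) = 2.5664,   |z_2| = 2.5664.
Moduli of all roots: 0.6136, 2.5664.
All moduli strictly greater than 1? No.
Verdict: Not invertible.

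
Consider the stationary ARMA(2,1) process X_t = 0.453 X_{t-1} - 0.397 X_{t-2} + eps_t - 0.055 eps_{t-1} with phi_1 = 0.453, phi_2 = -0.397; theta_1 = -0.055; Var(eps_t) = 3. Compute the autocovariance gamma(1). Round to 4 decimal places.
\gamma(1) = 1.1303

Multiply the model equation by X_{t-k} and take expectations. With theta_0 = psi_0 = 1 and psi_j the MA(infinity) weights, this gives
  gamma(k) - sum_i phi_i gamma(k-i) = c_k,
  c_k = sigma^2 * sum_{j=k..q} theta_j psi_{j-k}   (c_k = 0 for k > q),
using gamma(-m) = gamma(m).
psi-weights needed (psi_j = theta_j + sum_i phi_i psi_{j-i}):
  psi_1 = theta_1 + phi_1 = -0.055 + (0.453) = 0.398
Right-hand sides:
  c_0 = sigma^2 (1 + theta_1 psi_1) = 3 * (1 + (-0.055)(0.398)) = 3 * 0.97811 = 2.93433
  c_1 = sigma^2 theta_1 = 3 * (-0.055) = -0.165
  c_2 = 0
Equations for k = 0, 1, 2 (AR order 2, c_2 = 0):
  (E0) gamma(0) = phi_1 gamma(1) + phi_2 gamma(2) + c_0
  (E1) gamma(1) = phi_1 gamma(0) + phi_2 gamma(1) + c_1
  (E2) gamma(2) = phi_1 gamma(1) + phi_2 gamma(0)
From (E1): gamma(1) = A gamma(0) + B with
  A = phi_1 / (1 - phi_2) = 0.453 / 1.397 = 0.324266,   B = c_1 / (1 - phi_2) = -0.165 / 1.397 = -0.11811.
Insert (E2) into (E0): gamma(0) (1 - phi_2^2) = phi_1 (1 + phi_2) gamma(1) + c_0.
  phi_1 (1 + phi_2) = (0.453)(0.603) = 0.273159,   1 - phi_2^2 = 0.842391.
Replace gamma(1) by A gamma(0) + B and collect gamma(0):
  gamma(0) [0.842391 - (0.273159)(0.324266)] = (0.273159)(-0.11811) + 2.93433
  gamma(0) * 0.753815 = 2.902067
  gamma(0) = 2.902067 / 0.753815 = 3.849841.
  gamma(1) = A gamma(0) + B = (0.324266)(3.849841) + (-0.11811) = 1.130263.
Therefore gamma(1) = 1.1303 (to 4 decimal places).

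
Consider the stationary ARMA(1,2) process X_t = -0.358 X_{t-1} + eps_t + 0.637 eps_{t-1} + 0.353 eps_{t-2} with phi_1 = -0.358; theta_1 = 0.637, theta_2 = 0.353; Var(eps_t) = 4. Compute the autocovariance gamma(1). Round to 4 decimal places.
\gamma(1) = 1.2932

Multiply the model equation by X_{t-k} and take expectations. With theta_0 = psi_0 = 1 and psi_j the MA(infinity) weights, this gives
  gamma(k) - sum_i phi_i gamma(k-i) = c_k,
  c_k = sigma^2 * sum_{j=k..q} theta_j psi_{j-k}   (c_k = 0 for k > q),
using gamma(-m) = gamma(m).
psi-weights needed (psi_j = theta_j + sum_i phi_i psi_{j-i}):
  psi_1 = theta_1 + phi_1 = 0.637 + (-0.358) = 0.279
  psi_2 = theta_2 + phi_1 psi_1 = 0.353 + (-0.358)(0.279) = 0.253118
Right-hand sides:
  c_0 = sigma^2 (1 + theta_1 psi_1 + theta_2 psi_2) = 4 * (1 + (0.637)(0.279) + (0.353)(0.253118)) = 4 * 1.267074 = 5.068295
  c_1 = sigma^2 (theta_1 + theta_2 psi_1) = 4 * (0.637 + (0.353)(0.279)) = 2.941948
  c_2 = sigma^2 theta_2 = 4 * (0.353) = 1.412
Equations for k = 0 and k = 1 (AR order 1):
  gamma(0) = phi_1 gamma(1) + c_0
  gamma(1) = phi_1 gamma(0) + c_1
Substituting the second into the first: gamma(0) (1 - phi_1^2) = c_0 + phi_1 c_1, so
  gamma(0) = (c_0 + phi_1 c_1) / (1 - phi_1^2) = (5.068295 + (-0.358)(2.941948)) / (1 - (-0.358)^2) = 4.015077 / 0.871836 = 4.605313.
  gamma(1) = phi_1 gamma(0) + c_1 = (-0.358)(4.605313) + (2.941948) = 1.293246.
Therefore gamma(1) = 1.2932 (to 4 decimal places).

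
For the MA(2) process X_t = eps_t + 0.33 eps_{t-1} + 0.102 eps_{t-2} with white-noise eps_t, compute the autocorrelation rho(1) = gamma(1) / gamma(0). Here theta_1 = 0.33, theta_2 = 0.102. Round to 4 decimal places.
\rho(1) = 0.3249

For an MA(q) process with theta_0 = 1, the autocovariance is
  gamma(k) = sigma^2 * sum_{i=0..q-k} theta_i * theta_{i+k},
and rho(k) = gamma(k) / gamma(0). Sigma^2 cancels.
  numerator   = (1)*(0.33) + (0.33)*(0.102) = 0.36366.
  denominator = (1)^2 + (0.33)^2 + (0.102)^2 = 1.119304.
  rho(1) = 0.36366 / 1.119304 = 0.3249.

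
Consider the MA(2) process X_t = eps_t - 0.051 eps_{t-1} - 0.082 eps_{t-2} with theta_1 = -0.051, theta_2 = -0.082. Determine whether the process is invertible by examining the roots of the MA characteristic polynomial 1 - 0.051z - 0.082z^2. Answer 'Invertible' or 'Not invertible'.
\text{Invertible}

The MA(q) characteristic polynomial is P(z) = 1 - 0.051z - 0.082z^2.
Invertibility requires all roots to lie outside the unit circle, i.e. |z| > 1 for every root.
Set 1 + (-0.051) z + (-0.082) z^2 = 0, i.e. a z^2 + b z + c = 0 with a = -0.082, b = -0.051, c = 1.
Discriminant D = b^2 - 4ac = (-0.051)^2 - 4*(-0.082)*1 = 0.002601 - (-0.328) = 0.330601.
D >= 0, so the roots are real: z = (-b +/- sqrt(D)) / (2a) = (0.051 +/- 0.574979) / (-0.164).
  z_1 = (0.051 + 0.574979) / (-0.164) = -3.8169,   |z_1| = 3.8169.
  z_2 = (0.051 - 0.574979) / (-0.164) = 3.195,   |z_2| = 3.195.
Moduli of all roots: 3.8169, 3.1950.
All moduli strictly greater than 1? Yes.
Verdict: Invertible.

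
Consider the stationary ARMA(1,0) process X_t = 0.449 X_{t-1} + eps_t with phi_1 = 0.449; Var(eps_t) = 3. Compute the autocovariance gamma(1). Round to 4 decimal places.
\gamma(1) = 1.6871

Multiply the model equation by X_{t-k} and take expectations. With theta_0 = psi_0 = 1 and psi_j the MA(infinity) weights, this gives
  gamma(k) - sum_i phi_i gamma(k-i) = c_k,
  c_k = sigma^2 * sum_{j=k..q} theta_j psi_{j-k}   (c_k = 0 for k > q),
using gamma(-m) = gamma(m).
Pure AR (q = 0): c_0 = sigma^2 = 3, c_k = 0 for k >= 1.
Equations for k = 0 and k = 1 (AR order 1):
  gamma(0) = phi_1 gamma(1) + c_0
  gamma(1) = phi_1 gamma(0) + c_1
Substituting the second into the first: gamma(0) (1 - phi_1^2) = c_0 + phi_1 c_1, so
  gamma(0) = c_0 / (1 - phi_1^2) = 3 / (1 - (0.449)^2) = 3 / 0.798399 = 3.75752.
  gamma(1) = phi_1 gamma(0) = (0.449)(3.75752) = 1.687126.
Therefore gamma(1) = 1.6871 (to 4 decimal places).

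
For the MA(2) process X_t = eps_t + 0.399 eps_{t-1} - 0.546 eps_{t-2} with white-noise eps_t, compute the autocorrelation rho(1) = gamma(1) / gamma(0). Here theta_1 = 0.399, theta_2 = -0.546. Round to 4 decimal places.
\rho(1) = 0.1243

For an MA(q) process with theta_0 = 1, the autocovariance is
  gamma(k) = sigma^2 * sum_{i=0..q-k} theta_i * theta_{i+k},
and rho(k) = gamma(k) / gamma(0). Sigma^2 cancels.
  numerator   = (1)*(0.399) + (0.399)*(-0.546) = 0.181146.
  denominator = (1)^2 + (0.399)^2 + (-0.546)^2 = 1.457317.
  rho(1) = 0.181146 / 1.457317 = 0.1243.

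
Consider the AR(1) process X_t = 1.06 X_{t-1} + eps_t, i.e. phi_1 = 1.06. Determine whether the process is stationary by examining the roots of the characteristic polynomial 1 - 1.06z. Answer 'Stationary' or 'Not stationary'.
\text{Not stationary}

The AR(p) characteristic polynomial is P(z) = 1 - 1.06z.
Stationarity requires all roots to lie outside the unit circle, i.e. |z| > 1 for every root.
This is linear in z: 1 + (-1.06) z = 0  =>  z = -1/(-1.06) = 0.943396,  |z| = 0.943396.
Moduli of all roots: 0.9434.
All moduli strictly greater than 1? No.
Verdict: Not stationary.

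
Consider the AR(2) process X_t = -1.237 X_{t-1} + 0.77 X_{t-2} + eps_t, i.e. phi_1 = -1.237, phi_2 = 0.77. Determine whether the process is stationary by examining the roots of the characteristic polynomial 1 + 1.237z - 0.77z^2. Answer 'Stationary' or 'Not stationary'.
\text{Not stationary}

The AR(p) characteristic polynomial is P(z) = 1 + 1.237z - 0.77z^2.
Stationarity requires all roots to lie outside the unit circle, i.e. |z| > 1 for every root.
Set 1 + (1.237) z + (-0.77) z^2 = 0, i.e. a z^2 + b z + c = 0 with a = -0.77, b = 1.237, c = 1.
Discriminant D = b^2 - 4ac = (1.237)^2 - 4*(-0.77)*1 = 1.530169 - (-3.08) = 4.610169.
D >= 0, so the roots are real: z = (-b +/- sqrt(D)) / (2a) = (-1.237 +/- 2.14713) / (-1.54).
  z_1 = (-1.237 + 2.14713) / (-1.54) = -0.591,   |z_1| = 0.591.
  z_2 = (-1.237 - 2.14713) / (-1.54) = 2.1975,   |z_2| = 2.1975.
Moduli of all roots: 0.5910, 2.1975.
All moduli strictly greater than 1? No.
Verdict: Not stationary.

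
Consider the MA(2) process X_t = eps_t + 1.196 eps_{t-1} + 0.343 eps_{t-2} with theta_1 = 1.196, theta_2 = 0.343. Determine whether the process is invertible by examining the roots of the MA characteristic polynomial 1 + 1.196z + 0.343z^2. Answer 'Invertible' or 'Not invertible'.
\text{Invertible}

The MA(q) characteristic polynomial is P(z) = 1 + 1.196z + 0.343z^2.
Invertibility requires all roots to lie outside the unit circle, i.e. |z| > 1 for every root.
Set 1 + (1.196) z + (0.343) z^2 = 0, i.e. a z^2 + b z + c = 0 with a = 0.343, b = 1.196, c = 1.
Discriminant D = b^2 - 4ac = (1.196)^2 - 4*(0.343)*1 = 1.430416 - (1.372) = 0.058416.
D >= 0, so the roots are real: z = (-b +/- sqrt(D)) / (2a) = (-1.196 +/- 0.241694) / (0.686).
  z_1 = (-1.196 + 0.241694) / (0.686) = -1.3911,   |z_1| = 1.3911.
  z_2 = (-1.196 - 0.241694) / (0.686) = -2.0958,   |z_2| = 2.0958.
Moduli of all roots: 1.3911, 2.0958.
All moduli strictly greater than 1? Yes.
Verdict: Invertible.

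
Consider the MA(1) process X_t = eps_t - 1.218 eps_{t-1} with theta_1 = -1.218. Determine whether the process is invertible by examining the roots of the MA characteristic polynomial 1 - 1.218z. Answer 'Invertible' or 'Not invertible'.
\text{Not invertible}

The MA(q) characteristic polynomial is P(z) = 1 - 1.218z.
Invertibility requires all roots to lie outside the unit circle, i.e. |z| > 1 for every root.
This is linear in z: 1 + (-1.218) z = 0  =>  z = -1/(-1.218) = 0.821018,  |z| = 0.821018.
Moduli of all roots: 0.8210.
All moduli strictly greater than 1? No.
Verdict: Not invertible.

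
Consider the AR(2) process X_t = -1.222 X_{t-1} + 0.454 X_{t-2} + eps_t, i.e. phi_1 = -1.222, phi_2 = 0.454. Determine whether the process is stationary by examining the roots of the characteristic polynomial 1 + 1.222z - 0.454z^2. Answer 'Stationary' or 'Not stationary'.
\text{Not stationary}

The AR(p) characteristic polynomial is P(z) = 1 + 1.222z - 0.454z^2.
Stationarity requires all roots to lie outside the unit circle, i.e. |z| > 1 for every root.
Set 1 + (1.222) z + (-0.454) z^2 = 0, i.e. a z^2 + b z + c = 0 with a = -0.454, b = 1.222, c = 1.
Discriminant D = b^2 - 4ac = (1.222)^2 - 4*(-0.454)*1 = 1.493284 - (-1.816) = 3.309284.
D >= 0, so the roots are real: z = (-b +/- sqrt(D)) / (2a) = (-1.222 +/- 1.819144) / (-0.908).
  z_1 = (-1.222 + 1.819144) / (-0.908) = -0.6576,   |z_1| = 0.6576.
  z_2 = (-1.222 - 1.819144) / (-0.908) = 3.3493,   |z_2| = 3.3493.
Moduli of all roots: 0.6576, 3.3493.
All moduli strictly greater than 1? No.
Verdict: Not stationary.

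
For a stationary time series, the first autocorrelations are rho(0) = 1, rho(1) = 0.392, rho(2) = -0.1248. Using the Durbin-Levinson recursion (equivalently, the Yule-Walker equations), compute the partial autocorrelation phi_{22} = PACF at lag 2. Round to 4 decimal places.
\phi_{22} = -0.3290

The PACF at lag k is phi_{kk}, the last component of the solution
to the Yule-Walker system G_k phi = r_k where
  (G_k)_{ij} = rho(|i - j|), (r_k)_i = rho(i), i,j = 1..k.
Equivalently, Durbin-Levinson gives phi_{kk} iteratively:
  phi_{11} = rho(1)
  phi_{kk} = [rho(k) - sum_{j=1..k-1} phi_{k-1,j} rho(k-j)]
            / [1 - sum_{j=1..k-1} phi_{k-1,j} rho(j)],
  phi_{k,j} = phi_{k-1,j} - phi_{kk} phi_{k-1,k-j},  j = 1..k-1.
Step k = 1:
  phi_11 = rho(1) = 0.392.
Step k = 2:
  phi_22 = [rho(2) - phi_11 rho(1)] / [1 - phi_11 rho(1)] = [-0.1248 - (0.392)(0.392)] / [1 - (0.392)(0.392)]
         = -0.278464 / 0.846336 = -0.329.
Therefore phi_{22} = -0.3290.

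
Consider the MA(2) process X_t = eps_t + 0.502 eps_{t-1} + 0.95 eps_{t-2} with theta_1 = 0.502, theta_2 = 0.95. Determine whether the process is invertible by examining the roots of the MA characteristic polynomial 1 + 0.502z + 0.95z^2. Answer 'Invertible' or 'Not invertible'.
\text{Invertible}

The MA(q) characteristic polynomial is P(z) = 1 + 0.502z + 0.95z^2.
Invertibility requires all roots to lie outside the unit circle, i.e. |z| > 1 for every root.
Set 1 + (0.502) z + (0.95) z^2 = 0, i.e. a z^2 + b z + c = 0 with a = 0.95, b = 0.502, c = 1.
Discriminant D = b^2 - 4ac = (0.502)^2 - 4*(0.95)*1 = 0.252004 - (3.8) = -3.547996.
D < 0, so the roots are the complex-conjugate pair z = (-b +/- i sqrt(-D)) / (2a) = -0.2642 +/- 0.9914i.
For a conjugate pair |z|^2 = z * conj(z) = (product of roots) = c/a = 1/(0.95) = 1.052632, so |z| = sqrt(1.052632) = 1.026 for both roots.
Moduli of all roots: 1.0260, 1.0260.
All moduli strictly greater than 1? Yes.
Verdict: Invertible.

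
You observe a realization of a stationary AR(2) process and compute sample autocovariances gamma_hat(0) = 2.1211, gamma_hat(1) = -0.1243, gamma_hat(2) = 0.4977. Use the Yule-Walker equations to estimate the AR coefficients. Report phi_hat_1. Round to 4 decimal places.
\hat\phi_{1} = -0.0450

The Yule-Walker equations for an AR(p) process read, in matrix form,
  Gamma_p phi = r_p,   with   (Gamma_p)_{ij} = gamma(|i - j|),
                       (r_p)_i = gamma(i),   i,j = 1..p.
Substitute the sample gammas (Toeplitz matrix and right-hand side of size 2):
  Gamma_p = [[2.1211, -0.1243], [-0.1243, 2.1211]]
  r_p     = [-0.1243, 0.4977]
Written out:
  2.1211 phi_1 - 0.1243 phi_2 = -0.1243
  -0.1243 phi_1 + 2.1211 phi_2 = 0.4977
Solve by Cramer's rule:
  det = gamma(0)^2 - gamma(1)^2 = (2.1211)^2 - (-0.1243)^2 = 4.49906521 - 0.01545049 = 4.48361472
  phi_hat_1 = [gamma(1) gamma(0) - gamma(1) gamma(2)] / det = [(-0.1243)(2.1211) - (-0.1243)(0.4977)] / 4.48361472 = -0.20178862 / 4.48361472 = -0.045
  phi_hat_2 = [gamma(0) gamma(2) - gamma(1)^2] / det = [(2.1211)(0.4977) - (-0.1243)^2] / 4.48361472 = 1.04022098 / 4.48361472 = 0.232
So phi_hat = [-0.0450, 0.2320].
Therefore phi_hat_1 = -0.0450.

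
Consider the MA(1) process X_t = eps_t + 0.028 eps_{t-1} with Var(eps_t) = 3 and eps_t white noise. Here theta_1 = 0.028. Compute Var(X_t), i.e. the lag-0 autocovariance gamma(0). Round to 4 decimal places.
\gamma(0) = 3.0024

For an MA(q) process X_t = eps_t + sum_i theta_i eps_{t-i} with
Var(eps_t) = sigma^2, the variance is
  gamma(0) = sigma^2 * (1 + sum_i theta_i^2).
  sum_i theta_i^2 = (0.028)^2 = 0.000784.
  gamma(0) = 3 * (1 + 0.000784) = 3 * 1.000784 = 3.002352, which rounds to 3.0024.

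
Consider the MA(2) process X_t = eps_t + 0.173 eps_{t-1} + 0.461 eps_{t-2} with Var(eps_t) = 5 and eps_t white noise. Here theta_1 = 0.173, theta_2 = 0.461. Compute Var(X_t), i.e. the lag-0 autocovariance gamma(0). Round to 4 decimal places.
\gamma(0) = 6.2123

For an MA(q) process X_t = eps_t + sum_i theta_i eps_{t-i} with
Var(eps_t) = sigma^2, the variance is
  gamma(0) = sigma^2 * (1 + sum_i theta_i^2).
  sum_i theta_i^2 = (0.173)^2 + (0.461)^2 = 0.029929 + 0.212521 = 0.24245.
  gamma(0) = 5 * (1 + 0.24245) = 5 * 1.24245 = 6.21225, which rounds to 6.2123.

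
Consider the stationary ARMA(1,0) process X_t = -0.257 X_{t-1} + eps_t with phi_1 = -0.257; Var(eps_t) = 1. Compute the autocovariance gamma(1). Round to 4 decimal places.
\gamma(1) = -0.2752

Multiply the model equation by X_{t-k} and take expectations. With theta_0 = psi_0 = 1 and psi_j the MA(infinity) weights, this gives
  gamma(k) - sum_i phi_i gamma(k-i) = c_k,
  c_k = sigma^2 * sum_{j=k..q} theta_j psi_{j-k}   (c_k = 0 for k > q),
using gamma(-m) = gamma(m).
Pure AR (q = 0): c_0 = sigma^2 = 1, c_k = 0 for k >= 1.
Equations for k = 0 and k = 1 (AR order 1):
  gamma(0) = phi_1 gamma(1) + c_0
  gamma(1) = phi_1 gamma(0) + c_1
Substituting the second into the first: gamma(0) (1 - phi_1^2) = c_0 + phi_1 c_1, so
  gamma(0) = c_0 / (1 - phi_1^2) = 1 / (1 - (-0.257)^2) = 1 / 0.933951 = 1.07072.
  gamma(1) = phi_1 gamma(0) = (-0.257)(1.07072) = -0.275175.
Therefore gamma(1) = -0.2752 (to 4 decimal places).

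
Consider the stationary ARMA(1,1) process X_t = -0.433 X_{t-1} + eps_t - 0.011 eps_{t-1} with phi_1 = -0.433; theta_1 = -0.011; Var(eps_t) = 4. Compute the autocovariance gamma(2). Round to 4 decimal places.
\gamma(2) = 0.9510

Multiply the model equation by X_{t-k} and take expectations. With theta_0 = psi_0 = 1 and psi_j the MA(infinity) weights, this gives
  gamma(k) - sum_i phi_i gamma(k-i) = c_k,
  c_k = sigma^2 * sum_{j=k..q} theta_j psi_{j-k}   (c_k = 0 for k > q),
using gamma(-m) = gamma(m).
psi-weights needed (psi_j = theta_j + sum_i phi_i psi_{j-i}):
  psi_1 = theta_1 + phi_1 = -0.011 + (-0.433) = -0.444
Right-hand sides:
  c_0 = sigma^2 (1 + theta_1 psi_1) = 4 * (1 + (-0.011)(-0.444)) = 4 * 1.004884 = 4.019536
  c_1 = sigma^2 theta_1 = 4 * (-0.011) = -0.044
  c_2 = 0
Equations for k = 0 and k = 1 (AR order 1):
  gamma(0) = phi_1 gamma(1) + c_0
  gamma(1) = phi_1 gamma(0) + c_1
Substituting the second into the first: gamma(0) (1 - phi_1^2) = c_0 + phi_1 c_1, so
  gamma(0) = (c_0 + phi_1 c_1) / (1 - phi_1^2) = (4.019536 + (-0.433)(-0.044)) / (1 - (-0.433)^2) = 4.038588 / 0.812511 = 4.970503.
  gamma(1) = phi_1 gamma(0) + c_1 = (-0.433)(4.970503) + (-0.044) = -2.196228.
For k = 2 (> q): gamma(2) = phi_1 gamma(1) = (-0.433)(-2.196228) = 0.950967.
Therefore gamma(2) = 0.9510 (to 4 decimal places).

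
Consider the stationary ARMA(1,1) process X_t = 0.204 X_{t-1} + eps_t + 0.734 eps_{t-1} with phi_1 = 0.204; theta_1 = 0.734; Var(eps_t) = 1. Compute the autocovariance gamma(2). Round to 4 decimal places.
\gamma(2) = 0.2296

Multiply the model equation by X_{t-k} and take expectations. With theta_0 = psi_0 = 1 and psi_j the MA(infinity) weights, this gives
  gamma(k) - sum_i phi_i gamma(k-i) = c_k,
  c_k = sigma^2 * sum_{j=k..q} theta_j psi_{j-k}   (c_k = 0 for k > q),
using gamma(-m) = gamma(m).
psi-weights needed (psi_j = theta_j + sum_i phi_i psi_{j-i}):
  psi_1 = theta_1 + phi_1 = 0.734 + (0.204) = 0.938
Right-hand sides:
  c_0 = sigma^2 (1 + theta_1 psi_1) = 1 * (1 + (0.734)(0.938)) = 1 * 1.688492 = 1.688492
  c_1 = sigma^2 theta_1 = 1 * (0.734) = 0.734
  c_2 = 0
Equations for k = 0 and k = 1 (AR order 1):
  gamma(0) = phi_1 gamma(1) + c_0
  gamma(1) = phi_1 gamma(0) + c_1
Substituting the second into the first: gamma(0) (1 - phi_1^2) = c_0 + phi_1 c_1, so
  gamma(0) = (c_0 + phi_1 c_1) / (1 - phi_1^2) = (1.688492 + (0.204)(0.734)) / (1 - (0.204)^2) = 1.838228 / 0.958384 = 1.91805.
  gamma(1) = phi_1 gamma(0) + c_1 = (0.204)(1.91805) + (0.734) = 1.125282.
For k = 2 (> q): gamma(2) = phi_1 gamma(1) = (0.204)(1.125282) = 0.229558.
Therefore gamma(2) = 0.2296 (to 4 decimal places).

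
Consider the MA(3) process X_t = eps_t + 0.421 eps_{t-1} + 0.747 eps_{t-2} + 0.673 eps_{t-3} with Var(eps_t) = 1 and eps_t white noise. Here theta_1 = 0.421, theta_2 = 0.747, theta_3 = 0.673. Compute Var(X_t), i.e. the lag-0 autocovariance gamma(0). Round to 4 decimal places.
\gamma(0) = 2.1882

For an MA(q) process X_t = eps_t + sum_i theta_i eps_{t-i} with
Var(eps_t) = sigma^2, the variance is
  gamma(0) = sigma^2 * (1 + sum_i theta_i^2).
  sum_i theta_i^2 = (0.421)^2 + (0.747)^2 + (0.673)^2 = 0.177241 + 0.558009 + 0.452929 = 1.188179.
  gamma(0) = 1 * (1 + 1.188179) = 1 * 2.188179 = 2.188179, which rounds to 2.1882.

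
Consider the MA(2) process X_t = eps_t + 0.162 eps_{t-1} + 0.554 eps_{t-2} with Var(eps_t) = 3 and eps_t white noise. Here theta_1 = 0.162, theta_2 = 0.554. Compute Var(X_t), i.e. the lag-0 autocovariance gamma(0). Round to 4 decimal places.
\gamma(0) = 3.9995

For an MA(q) process X_t = eps_t + sum_i theta_i eps_{t-i} with
Var(eps_t) = sigma^2, the variance is
  gamma(0) = sigma^2 * (1 + sum_i theta_i^2).
  sum_i theta_i^2 = (0.162)^2 + (0.554)^2 = 0.026244 + 0.306916 = 0.33316.
  gamma(0) = 3 * (1 + 0.33316) = 3 * 1.33316 = 3.99948, which rounds to 3.9995.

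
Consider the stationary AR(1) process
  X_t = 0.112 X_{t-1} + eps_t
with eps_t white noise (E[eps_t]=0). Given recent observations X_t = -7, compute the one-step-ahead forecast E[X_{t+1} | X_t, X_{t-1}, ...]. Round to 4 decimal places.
E[X_{t+1} \mid \mathcal F_t] = -0.7840

For an AR(p) model X_t = c + sum_i phi_i X_{t-i} + eps_t, the
one-step-ahead conditional mean is
  E[X_{t+1} | X_t, ...] = c + sum_i phi_i X_{t+1-i}.
Substitute known values:
  E[X_{t+1} | ...] = (0.112) * (-7)
                   = -0.7840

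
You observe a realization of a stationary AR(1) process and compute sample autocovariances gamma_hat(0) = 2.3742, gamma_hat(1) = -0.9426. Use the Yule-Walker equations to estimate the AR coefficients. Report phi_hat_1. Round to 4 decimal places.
\hat\phi_{1} = -0.3970

The Yule-Walker equations for an AR(p) process read, in matrix form,
  Gamma_p phi = r_p,   with   (Gamma_p)_{ij} = gamma(|i - j|),
                       (r_p)_i = gamma(i),   i,j = 1..p.
Substitute the sample gammas (Toeplitz matrix and right-hand side of size 1):
  Gamma_p = [[2.3742]]
  r_p     = [-0.9426]
With p = 1 this is the single equation gamma(0) phi_1 = gamma(1):
  phi_hat_1 = gamma(1) / gamma(0) = -0.9426 / 2.3742 = -0.3970.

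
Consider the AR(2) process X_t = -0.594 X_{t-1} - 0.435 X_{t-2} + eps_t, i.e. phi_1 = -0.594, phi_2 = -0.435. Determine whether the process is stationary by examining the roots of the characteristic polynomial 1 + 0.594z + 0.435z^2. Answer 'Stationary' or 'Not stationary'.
\text{Stationary}

The AR(p) characteristic polynomial is P(z) = 1 + 0.594z + 0.435z^2.
Stationarity requires all roots to lie outside the unit circle, i.e. |z| > 1 for every root.
Set 1 + (0.594) z + (0.435) z^2 = 0, i.e. a z^2 + b z + c = 0 with a = 0.435, b = 0.594, c = 1.
Discriminant D = b^2 - 4ac = (0.594)^2 - 4*(0.435)*1 = 0.352836 - (1.74) = -1.387164.
D < 0, so the roots are the complex-conjugate pair z = (-b +/- i sqrt(-D)) / (2a) = -0.6828 +/- 1.3538i.
For a conjugate pair |z|^2 = z * conj(z) = (product of roots) = c/a = 1/(0.435) = 2.298851, so |z| = sqrt(2.298851) = 1.5162 for both roots.
Moduli of all roots: 1.5162, 1.5162.
All moduli strictly greater than 1? Yes.
Verdict: Stationary.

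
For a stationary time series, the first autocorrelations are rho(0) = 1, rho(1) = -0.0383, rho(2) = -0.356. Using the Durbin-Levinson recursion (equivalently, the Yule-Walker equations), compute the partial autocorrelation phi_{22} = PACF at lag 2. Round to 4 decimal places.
\phi_{22} = -0.3580

The PACF at lag k is phi_{kk}, the last component of the solution
to the Yule-Walker system G_k phi = r_k where
  (G_k)_{ij} = rho(|i - j|), (r_k)_i = rho(i), i,j = 1..k.
Equivalently, Durbin-Levinson gives phi_{kk} iteratively:
  phi_{11} = rho(1)
  phi_{kk} = [rho(k) - sum_{j=1..k-1} phi_{k-1,j} rho(k-j)]
            / [1 - sum_{j=1..k-1} phi_{k-1,j} rho(j)],
  phi_{k,j} = phi_{k-1,j} - phi_{kk} phi_{k-1,k-j},  j = 1..k-1.
Step k = 1:
  phi_11 = rho(1) = -0.0383.
Step k = 2:
  phi_22 = [rho(2) - phi_11 rho(1)] / [1 - phi_11 rho(1)] = [-0.356 - (-0.0383)(-0.0383)] / [1 - (-0.0383)(-0.0383)]
         = -0.35746689 / 0.99853311 = -0.358.
Therefore phi_{22} = -0.3580.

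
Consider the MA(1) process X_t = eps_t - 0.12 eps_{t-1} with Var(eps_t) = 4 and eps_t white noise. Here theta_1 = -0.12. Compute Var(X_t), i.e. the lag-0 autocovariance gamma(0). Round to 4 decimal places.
\gamma(0) = 4.0576

For an MA(q) process X_t = eps_t + sum_i theta_i eps_{t-i} with
Var(eps_t) = sigma^2, the variance is
  gamma(0) = sigma^2 * (1 + sum_i theta_i^2).
  sum_i theta_i^2 = (-0.12)^2 = 0.0144.
  gamma(0) = 4 * (1 + 0.0144) = 4 * 1.0144 = 4.0576.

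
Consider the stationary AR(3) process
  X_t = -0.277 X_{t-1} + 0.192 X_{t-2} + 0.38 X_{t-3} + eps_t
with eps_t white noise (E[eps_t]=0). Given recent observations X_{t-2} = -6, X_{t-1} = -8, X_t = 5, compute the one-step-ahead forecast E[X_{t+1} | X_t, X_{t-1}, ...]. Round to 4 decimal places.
E[X_{t+1} \mid \mathcal F_t] = -5.2010

For an AR(p) model X_t = c + sum_i phi_i X_{t-i} + eps_t, the
one-step-ahead conditional mean is
  E[X_{t+1} | X_t, ...] = c + sum_i phi_i X_{t+1-i}.
Substitute known values:
  E[X_{t+1} | ...] = (-0.277) * (5) + (0.192) * (-8) + (0.38) * (-6)
                   = -5.2010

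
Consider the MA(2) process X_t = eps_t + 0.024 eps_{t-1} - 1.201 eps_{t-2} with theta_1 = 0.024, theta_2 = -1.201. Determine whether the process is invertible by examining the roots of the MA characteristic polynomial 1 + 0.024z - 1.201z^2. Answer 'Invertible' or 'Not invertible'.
\text{Not invertible}

The MA(q) characteristic polynomial is P(z) = 1 + 0.024z - 1.201z^2.
Invertibility requires all roots to lie outside the unit circle, i.e. |z| > 1 for every root.
Set 1 + (0.024) z + (-1.201) z^2 = 0, i.e. a z^2 + b z + c = 0 with a = -1.201, b = 0.024, c = 1.
Discriminant D = b^2 - 4ac = (0.024)^2 - 4*(-1.201)*1 = 0.000576 - (-4.804) = 4.804576.
D >= 0, so the roots are real: z = (-b +/- sqrt(D)) / (2a) = (-0.024 +/- 2.191934) / (-2.402).
  z_1 = (-0.024 + 2.191934) / (-2.402) = -0.9026,   |z_1| = 0.9026.
  z_2 = (-0.024 - 2.191934) / (-2.402) = 0.9225,   |z_2| = 0.9225.
Moduli of all roots: 0.9026, 0.9225.
All moduli strictly greater than 1? No.
Verdict: Not invertible.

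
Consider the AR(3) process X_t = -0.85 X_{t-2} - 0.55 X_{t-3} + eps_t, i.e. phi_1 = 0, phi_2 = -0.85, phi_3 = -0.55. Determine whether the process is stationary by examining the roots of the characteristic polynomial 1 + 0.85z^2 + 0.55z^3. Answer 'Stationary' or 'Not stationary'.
\text{Not stationary}

The AR(p) characteristic polynomial is P(z) = 1 + 0.85z^2 + 0.55z^3.
Stationarity requires all roots to lie outside the unit circle, i.e. |z| > 1 for every root.
Degree 3: look for a simple real root z0 first, then factor out (1 - z/z0) and solve the remaining quadratic.
Testing z0 = -2: P(-2) = 1 + (0)(-2) + (0.85)(-2)^2 + (0.55)(-2)^3
  = 1 + (0) + (3.4) + (-4.4) = 0.  So z_0 = -2 is a root, |z_0| = 2.
Divide out the factor (1 + 0.5 z) = (1 - z/z0) (since 1/z0 = -0.5):
  P(z) = (1 + 0.5 z)(1 + (-0.5) z + (1.1) z^2)
  [check: z-coef -0.5 - (-0.5) = 0; z^2-coef 1.1 - (-0.5)(-0.5) = 0.85; z^3-coef -(-0.5)(1.1) = 0.55.]
Remaining roots from the quadratic factor 1 + (-0.5) z + (1.1) z^2:
  Set 1 + (-0.5) z + (1.1) z^2 = 0, i.e. a z^2 + b z + c = 0 with a = 1.1, b = -0.5, c = 1.
  Discriminant D = b^2 - 4ac = (-0.5)^2 - 4*(1.1)*1 = 0.25 - (4.4) = -4.15.
  D < 0, so the roots are the complex-conjugate pair z = (-b +/- i sqrt(-D)) / (2a) = 0.2273 +/- 0.926i.
  For a conjugate pair |z|^2 = z * conj(z) = (product of roots) = c/a = 1/(1.1) = 0.909091, so |z| = sqrt(0.909091) = 0.9535 for both roots.
Moduli of all roots: 2.0000, 0.9535, 0.9535.
All moduli strictly greater than 1? No.
Verdict: Not stationary.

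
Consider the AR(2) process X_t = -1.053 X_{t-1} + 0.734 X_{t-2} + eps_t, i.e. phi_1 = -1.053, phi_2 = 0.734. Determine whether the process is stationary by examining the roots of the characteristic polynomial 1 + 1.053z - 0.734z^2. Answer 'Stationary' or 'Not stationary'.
\text{Not stationary}

The AR(p) characteristic polynomial is P(z) = 1 + 1.053z - 0.734z^2.
Stationarity requires all roots to lie outside the unit circle, i.e. |z| > 1 for every root.
Set 1 + (1.053) z + (-0.734) z^2 = 0, i.e. a z^2 + b z + c = 0 with a = -0.734, b = 1.053, c = 1.
Discriminant D = b^2 - 4ac = (1.053)^2 - 4*(-0.734)*1 = 1.108809 - (-2.936) = 4.044809.
D >= 0, so the roots are real: z = (-b +/- sqrt(D)) / (2a) = (-1.053 +/- 2.011171) / (-1.468).
  z_1 = (-1.053 + 2.011171) / (-1.468) = -0.6527,   |z_1| = 0.6527.
  z_2 = (-1.053 - 2.011171) / (-1.468) = 2.0873,   |z_2| = 2.0873.
Moduli of all roots: 0.6527, 2.0873.
All moduli strictly greater than 1? No.
Verdict: Not stationary.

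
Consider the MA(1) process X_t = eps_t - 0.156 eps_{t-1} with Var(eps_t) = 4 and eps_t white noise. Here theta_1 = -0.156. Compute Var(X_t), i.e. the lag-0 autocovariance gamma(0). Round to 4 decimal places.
\gamma(0) = 4.0973

For an MA(q) process X_t = eps_t + sum_i theta_i eps_{t-i} with
Var(eps_t) = sigma^2, the variance is
  gamma(0) = sigma^2 * (1 + sum_i theta_i^2).
  sum_i theta_i^2 = (-0.156)^2 = 0.024336.
  gamma(0) = 4 * (1 + 0.024336) = 4 * 1.024336 = 4.097344, which rounds to 4.0973.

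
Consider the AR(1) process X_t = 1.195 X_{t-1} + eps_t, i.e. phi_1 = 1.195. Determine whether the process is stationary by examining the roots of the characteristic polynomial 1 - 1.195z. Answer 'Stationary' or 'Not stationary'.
\text{Not stationary}

The AR(p) characteristic polynomial is P(z) = 1 - 1.195z.
Stationarity requires all roots to lie outside the unit circle, i.e. |z| > 1 for every root.
This is linear in z: 1 + (-1.195) z = 0  =>  z = -1/(-1.195) = 0.83682,  |z| = 0.83682.
Moduli of all roots: 0.8368.
All moduli strictly greater than 1? No.
Verdict: Not stationary.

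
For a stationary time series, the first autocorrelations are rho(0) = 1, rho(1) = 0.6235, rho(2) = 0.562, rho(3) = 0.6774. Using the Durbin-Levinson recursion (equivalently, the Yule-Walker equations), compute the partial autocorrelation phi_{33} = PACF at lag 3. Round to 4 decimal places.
\phi_{33} = 0.4440

The PACF at lag k is phi_{kk}, the last component of the solution
to the Yule-Walker system G_k phi = r_k where
  (G_k)_{ij} = rho(|i - j|), (r_k)_i = rho(i), i,j = 1..k.
Equivalently, Durbin-Levinson gives phi_{kk} iteratively:
  phi_{11} = rho(1)
  phi_{kk} = [rho(k) - sum_{j=1..k-1} phi_{k-1,j} rho(k-j)]
            / [1 - sum_{j=1..k-1} phi_{k-1,j} rho(j)],
  phi_{k,j} = phi_{k-1,j} - phi_{kk} phi_{k-1,k-j},  j = 1..k-1.
Step k = 1:
  phi_11 = rho(1) = 0.6235.
Step k = 2:
  phi_22 = [rho(2) - phi_11 rho(1)] / [1 - phi_11 rho(1)] = [0.562 - (0.6235)(0.6235)] / [1 - (0.6235)(0.6235)]
         = 0.17324775 / 0.61124775 = 0.283433.
  Update: phi_21 = phi_11 - phi_22 phi_11 = 0.6235 - (0.283433)(0.6235) = 0.44678.
Step k = 3:
  phi_33 = [rho(3) - phi_21 rho(2) - phi_22 rho(1)] / [1 - phi_21 rho(1) - phi_22 rho(2)]
    numerator   = 0.6774 - (0.44678)(0.562) - (0.283433)(0.6235) = 0.24958945
    denominator = 1 - (0.44678)(0.6235) - (0.283433)(0.562) = 0.56214363
  phi_33 = 0.24958945 / 0.56214363 = 0.444.
Therefore phi_{33} = 0.4440.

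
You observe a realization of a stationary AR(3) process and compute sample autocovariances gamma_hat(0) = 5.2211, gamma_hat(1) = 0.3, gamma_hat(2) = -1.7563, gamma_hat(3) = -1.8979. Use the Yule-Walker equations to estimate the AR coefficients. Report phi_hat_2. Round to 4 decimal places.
\hat\phi_{2} = -0.3130

The Yule-Walker equations for an AR(p) process read, in matrix form,
  Gamma_p phi = r_p,   with   (Gamma_p)_{ij} = gamma(|i - j|),
                       (r_p)_i = gamma(i),   i,j = 1..p.
Substitute the sample gammas (Toeplitz matrix and right-hand side of size 3):
  Gamma_p = [[5.2211, 0.3, -1.7563], [0.3, 5.2211, 0.3], [-1.7563, 0.3, 5.2211]]
  r_p     = [0.3, -1.7563, -1.8979]
Written out (R1..R3):
  (R1) 5.2211 phi_1 + 0.3 phi_2 - 1.7563 phi_3 = 0.3
  (R2) 0.3 phi_1 + 5.2211 phi_2 + 0.3 phi_3 = -1.7563
  (R3) -1.7563 phi_1 + 0.3 phi_2 + 5.2211 phi_3 = -1.8979
Gaussian elimination:
  R2 <- R2 - (0.3/5.2211) R1 = R2 - (0.057459) R1:  5.203862 phi_2 + 0.400916 phi_3 = -1.773538
  R3 <- R3 - (-1.7563/5.2211) R1 = R3 - (-0.336385) R1:  0.400916 phi_2 + 4.630307 phi_3 = -1.796984
  R3 <- R3 - (0.400916/5.203862) R2 = R3 - (0.077042) R2:  4.59942 phi_3 = -1.660348
Back-substitution:
  phi_hat_3 = -1.660348 / 4.59942 = -0.360991
  phi_hat_2 = (-1.773538 - (0.400916)(-0.360991)) / 5.203862 = -0.313
  phi_hat_1 = (0.3 - (0.3)(-0.313) - (-1.7563)(-0.360991)) / 5.2211 = -0.045988
So phi_hat = [-0.0460, -0.3130, -0.3610].
Therefore phi_hat_2 = -0.3130.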